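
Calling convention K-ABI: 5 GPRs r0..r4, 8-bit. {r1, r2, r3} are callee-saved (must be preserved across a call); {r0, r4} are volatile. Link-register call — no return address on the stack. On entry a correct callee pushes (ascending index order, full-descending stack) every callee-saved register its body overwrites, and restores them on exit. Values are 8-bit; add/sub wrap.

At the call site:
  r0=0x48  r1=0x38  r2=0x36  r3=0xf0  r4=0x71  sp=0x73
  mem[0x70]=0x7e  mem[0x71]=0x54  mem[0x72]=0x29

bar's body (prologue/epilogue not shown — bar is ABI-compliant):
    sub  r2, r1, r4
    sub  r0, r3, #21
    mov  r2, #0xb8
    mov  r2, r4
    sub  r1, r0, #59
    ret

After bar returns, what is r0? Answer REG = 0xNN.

prologue: push r1 → mem[0x72]=0x38, sp=0x72
prologue: push r2 → mem[0x71]=0x36, sp=0x71
body[0] sub  r2, r1, r4 → r2=0xc7
body[1] sub  r0, r3, #21 → r0=0xdb
body[2] mov  r2, #0xb8 → r2=0xb8
body[3] mov  r2, r4 → r2=0x71
body[4] sub  r1, r0, #59 → r1=0xa0
epilogue: pop r2=0x36, sp=0x72
epilogue: pop r1=0x38, sp=0x73
r0 is caller-saved → body value

REG = 0xdb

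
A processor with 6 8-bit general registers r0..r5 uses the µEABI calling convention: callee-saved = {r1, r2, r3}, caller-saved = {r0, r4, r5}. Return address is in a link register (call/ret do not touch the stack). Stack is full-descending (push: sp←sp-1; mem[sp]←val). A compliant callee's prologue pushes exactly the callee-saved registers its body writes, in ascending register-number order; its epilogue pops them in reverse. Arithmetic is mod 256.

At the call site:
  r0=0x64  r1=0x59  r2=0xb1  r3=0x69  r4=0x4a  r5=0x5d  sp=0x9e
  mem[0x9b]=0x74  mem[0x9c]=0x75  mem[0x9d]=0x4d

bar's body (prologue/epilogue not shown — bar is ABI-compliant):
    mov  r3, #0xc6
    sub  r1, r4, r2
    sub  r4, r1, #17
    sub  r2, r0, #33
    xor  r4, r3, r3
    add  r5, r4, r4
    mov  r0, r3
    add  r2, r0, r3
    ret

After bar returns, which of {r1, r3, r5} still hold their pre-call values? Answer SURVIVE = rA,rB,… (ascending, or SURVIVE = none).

prologue: push r1 → mem[0x9d]=0x59, sp=0x9d
prologue: push r2 → mem[0x9c]=0xb1, sp=0x9c
prologue: push r3 → mem[0x9b]=0x69, sp=0x9b
body[0] mov  r3, #0xc6 → r3=0xc6
body[1] sub  r1, r4, r2 → r1=0x99
body[2] sub  r4, r1, #17 → r4=0x88
body[3] sub  r2, r0, #33 → r2=0x43
body[4] xor  r4, r3, r3 → r4=0x00
body[5] add  r5, r4, r4 → r5=0x00
body[6] mov  r0, r3 → r0=0xc6
body[7] add  r2, r0, r3 → r2=0x8c
epilogue: pop r3=0x69, sp=0x9c
epilogue: pop r2=0xb1, sp=0x9d
epilogue: pop r1=0x59, sp=0x9e
r1: callee-saved, written=True
r3: callee-saved, written=True
r5: caller-saved, written=True

SURVIVE = r1,r3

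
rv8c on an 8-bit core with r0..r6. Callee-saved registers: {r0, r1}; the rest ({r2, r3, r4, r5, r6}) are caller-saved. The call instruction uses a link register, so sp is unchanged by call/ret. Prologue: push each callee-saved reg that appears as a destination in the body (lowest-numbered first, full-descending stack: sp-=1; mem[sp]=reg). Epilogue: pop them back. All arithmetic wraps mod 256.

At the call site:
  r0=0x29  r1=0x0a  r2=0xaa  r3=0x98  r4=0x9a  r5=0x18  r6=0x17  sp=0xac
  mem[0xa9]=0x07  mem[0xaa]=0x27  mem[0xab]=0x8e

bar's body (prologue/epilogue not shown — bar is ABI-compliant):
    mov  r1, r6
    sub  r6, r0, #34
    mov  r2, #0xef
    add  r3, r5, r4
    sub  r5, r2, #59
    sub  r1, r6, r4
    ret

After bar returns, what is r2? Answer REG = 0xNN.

prologue: push r1 → mem[0xab]=0x0a, sp=0xab
body[0] mov  r1, r6 → r1=0x17
body[1] sub  r6, r0, #34 → r6=0x07
body[2] mov  r2, #0xef → r2=0xef
body[3] add  r3, r5, r4 → r3=0xb2
body[4] sub  r5, r2, #59 → r5=0xb4
body[5] sub  r1, r6, r4 → r1=0x6d
epilogue: pop r1=0x0a, sp=0xac
r2 is caller-saved → body value

REG = 0xef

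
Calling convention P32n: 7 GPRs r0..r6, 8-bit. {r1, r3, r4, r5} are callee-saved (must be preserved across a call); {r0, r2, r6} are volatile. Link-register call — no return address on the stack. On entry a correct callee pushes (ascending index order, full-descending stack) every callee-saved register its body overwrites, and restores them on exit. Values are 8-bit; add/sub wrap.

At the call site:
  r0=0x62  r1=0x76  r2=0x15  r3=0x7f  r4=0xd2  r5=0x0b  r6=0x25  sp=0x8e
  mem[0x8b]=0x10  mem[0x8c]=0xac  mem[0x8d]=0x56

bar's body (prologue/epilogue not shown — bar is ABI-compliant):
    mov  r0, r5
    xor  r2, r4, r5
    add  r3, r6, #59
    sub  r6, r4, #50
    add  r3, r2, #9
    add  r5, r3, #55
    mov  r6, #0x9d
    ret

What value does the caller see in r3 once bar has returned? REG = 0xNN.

prologue: push r3 → mem[0x8d]=0x7f, sp=0x8d
prologue: push r5 → mem[0x8c]=0x0b, sp=0x8c
body[0] mov  r0, r5 → r0=0x0b
body[1] xor  r2, r4, r5 → r2=0xd9
body[2] add  r3, r6, #59 → r3=0x60
body[3] sub  r6, r4, #50 → r6=0xa0
body[4] add  r3, r2, #9 → r3=0xe2
body[5] add  r5, r3, #55 → r5=0x19
body[6] mov  r6, #0x9d → r6=0x9d
epilogue: pop r5=0x0b, sp=0x8d
epilogue: pop r3=0x7f, sp=0x8e
r3 is callee-saved → restored

REG = 0x7f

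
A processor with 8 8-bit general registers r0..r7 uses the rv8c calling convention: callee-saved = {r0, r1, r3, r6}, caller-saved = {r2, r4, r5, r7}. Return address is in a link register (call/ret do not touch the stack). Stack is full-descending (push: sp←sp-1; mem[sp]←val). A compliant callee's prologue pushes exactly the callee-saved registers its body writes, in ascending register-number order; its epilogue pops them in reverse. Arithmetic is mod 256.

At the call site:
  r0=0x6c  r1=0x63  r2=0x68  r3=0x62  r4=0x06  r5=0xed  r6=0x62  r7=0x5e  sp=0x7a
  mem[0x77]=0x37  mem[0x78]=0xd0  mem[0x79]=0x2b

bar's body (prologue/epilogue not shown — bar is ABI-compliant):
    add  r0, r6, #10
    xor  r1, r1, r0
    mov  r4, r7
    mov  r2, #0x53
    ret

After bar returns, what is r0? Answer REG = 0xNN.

prologue: push r0 -> mem[0x79]=0x6c, sp=0x79
prologue: push r1 -> mem[0x78]=0x63, sp=0x78
body[0] add  r0, r6, #10 -> r0=0x6c
body[1] xor  r1, r1, r0 -> r1=0x0f
body[2] mov  r4, r7 -> r4=0x5e
body[3] mov  r2, #0x53 -> r2=0x53
epilogue: pop r1=0x63, sp=0x79
epilogue: pop r0=0x6c, sp=0x7a
r0 is callee-saved -> restored

REG = 0x6c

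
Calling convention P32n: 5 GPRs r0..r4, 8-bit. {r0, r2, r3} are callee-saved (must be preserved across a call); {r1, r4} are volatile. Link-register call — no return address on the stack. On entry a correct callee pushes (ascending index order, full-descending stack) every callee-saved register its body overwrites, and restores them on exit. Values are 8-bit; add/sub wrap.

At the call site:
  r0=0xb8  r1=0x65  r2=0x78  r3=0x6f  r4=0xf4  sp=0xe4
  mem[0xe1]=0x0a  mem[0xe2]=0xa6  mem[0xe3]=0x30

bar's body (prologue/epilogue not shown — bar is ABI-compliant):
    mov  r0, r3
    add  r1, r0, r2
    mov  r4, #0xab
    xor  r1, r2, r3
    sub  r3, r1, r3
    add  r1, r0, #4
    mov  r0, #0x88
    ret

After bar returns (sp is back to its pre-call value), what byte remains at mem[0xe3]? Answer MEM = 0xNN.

prologue: push r0 → mem[0xe3]=0xb8, sp=0xe3
prologue: push r3 → mem[0xe2]=0x6f, sp=0xe2
body[0] mov  r0, r3 → r0=0x6f
body[1] add  r1, r0, r2 → r1=0xe7
body[2] mov  r4, #0xab → r4=0xab
body[3] xor  r1, r2, r3 → r1=0x17
body[4] sub  r3, r1, r3 → r3=0xa8
body[5] add  r1, r0, #4 → r1=0x73
body[6] mov  r0, #0x88 → r0=0x88
epilogue: pop r3=0x6f, sp=0xe3
epilogue: pop r0=0xb8, sp=0xe4
prologue pushed ['r0', 'r3'] at ['0xe3', '0xe2']

MEM = 0xb8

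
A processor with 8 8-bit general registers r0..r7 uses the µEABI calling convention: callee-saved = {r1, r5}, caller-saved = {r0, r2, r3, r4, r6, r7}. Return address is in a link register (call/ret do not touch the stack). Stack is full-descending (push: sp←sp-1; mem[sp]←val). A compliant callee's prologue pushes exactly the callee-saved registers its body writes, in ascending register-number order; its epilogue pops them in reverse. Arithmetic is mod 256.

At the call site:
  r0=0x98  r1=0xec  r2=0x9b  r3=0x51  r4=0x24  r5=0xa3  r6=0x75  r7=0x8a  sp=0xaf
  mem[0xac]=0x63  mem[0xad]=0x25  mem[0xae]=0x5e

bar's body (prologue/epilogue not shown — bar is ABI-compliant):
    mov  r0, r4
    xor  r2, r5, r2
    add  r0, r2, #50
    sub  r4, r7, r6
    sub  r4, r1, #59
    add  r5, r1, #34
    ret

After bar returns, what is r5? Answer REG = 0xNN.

prologue: push r5 → mem[0xae]=0xa3, sp=0xae
body[0] mov  r0, r4 → r0=0x24
body[1] xor  r2, r5, r2 → r2=0x38
body[2] add  r0, r2, #50 → r0=0x6a
body[3] sub  r4, r7, r6 → r4=0x15
body[4] sub  r4, r1, #59 → r4=0xb1
body[5] add  r5, r1, #34 → r5=0x0e
epilogue: pop r5=0xa3, sp=0xaf
r5 is callee-saved → restored

REG = 0xa3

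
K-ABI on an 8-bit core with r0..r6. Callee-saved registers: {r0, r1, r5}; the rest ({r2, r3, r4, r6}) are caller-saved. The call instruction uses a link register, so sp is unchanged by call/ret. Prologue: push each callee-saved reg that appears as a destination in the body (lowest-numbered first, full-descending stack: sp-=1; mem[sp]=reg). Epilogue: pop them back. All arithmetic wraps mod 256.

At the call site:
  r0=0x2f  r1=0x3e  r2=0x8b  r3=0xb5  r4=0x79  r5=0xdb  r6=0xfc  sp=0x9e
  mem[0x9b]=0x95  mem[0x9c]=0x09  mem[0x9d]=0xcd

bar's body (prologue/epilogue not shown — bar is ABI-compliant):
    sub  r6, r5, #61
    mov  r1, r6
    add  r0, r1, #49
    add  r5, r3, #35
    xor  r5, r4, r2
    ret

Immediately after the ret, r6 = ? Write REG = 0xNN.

prologue: push r0 -> mem[0x9d]=0x2f, sp=0x9d
prologue: push r1 -> mem[0x9c]=0x3e, sp=0x9c
prologue: push r5 -> mem[0x9b]=0xdb, sp=0x9b
body[0] sub  r6, r5, #61 -> r6=0x9e
body[1] mov  r1, r6 -> r1=0x9e
body[2] add  r0, r1, #49 -> r0=0xcf
body[3] add  r5, r3, #35 -> r5=0xd8
body[4] xor  r5, r4, r2 -> r5=0xf2
epilogue: pop r5=0xdb, sp=0x9c
epilogue: pop r1=0x3e, sp=0x9d
epilogue: pop r0=0x2f, sp=0x9e
r6 is caller-saved -> body value

REG = 0x9e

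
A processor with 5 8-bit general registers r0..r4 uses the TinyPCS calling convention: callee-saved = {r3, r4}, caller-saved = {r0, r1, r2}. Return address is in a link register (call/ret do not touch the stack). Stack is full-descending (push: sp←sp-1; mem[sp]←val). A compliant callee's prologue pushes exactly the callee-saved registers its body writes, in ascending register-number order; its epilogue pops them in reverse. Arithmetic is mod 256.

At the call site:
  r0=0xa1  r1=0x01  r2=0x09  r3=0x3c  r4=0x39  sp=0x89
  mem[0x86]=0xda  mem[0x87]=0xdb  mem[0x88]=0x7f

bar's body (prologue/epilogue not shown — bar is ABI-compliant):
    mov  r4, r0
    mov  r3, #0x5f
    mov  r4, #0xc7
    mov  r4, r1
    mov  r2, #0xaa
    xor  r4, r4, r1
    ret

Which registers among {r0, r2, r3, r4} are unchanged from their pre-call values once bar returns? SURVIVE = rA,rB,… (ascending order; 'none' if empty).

prologue: push r3 → mem[0x88]=0x3c, sp=0x88
prologue: push r4 → mem[0x87]=0x39, sp=0x87
body[0] mov  r4, r0 → r4=0xa1
body[1] mov  r3, #0x5f → r3=0x5f
body[2] mov  r4, #0xc7 → r4=0xc7
body[3] mov  r4, r1 → r4=0x01
body[4] mov  r2, #0xaa → r2=0xaa
body[5] xor  r4, r4, r1 → r4=0x00
epilogue: pop r4=0x39, sp=0x88
epilogue: pop r3=0x3c, sp=0x89
r0: caller-saved, written=False
r2: caller-saved, written=True
r3: callee-saved, written=True
r4: callee-saved, written=True

SURVIVE = r0,r3,r4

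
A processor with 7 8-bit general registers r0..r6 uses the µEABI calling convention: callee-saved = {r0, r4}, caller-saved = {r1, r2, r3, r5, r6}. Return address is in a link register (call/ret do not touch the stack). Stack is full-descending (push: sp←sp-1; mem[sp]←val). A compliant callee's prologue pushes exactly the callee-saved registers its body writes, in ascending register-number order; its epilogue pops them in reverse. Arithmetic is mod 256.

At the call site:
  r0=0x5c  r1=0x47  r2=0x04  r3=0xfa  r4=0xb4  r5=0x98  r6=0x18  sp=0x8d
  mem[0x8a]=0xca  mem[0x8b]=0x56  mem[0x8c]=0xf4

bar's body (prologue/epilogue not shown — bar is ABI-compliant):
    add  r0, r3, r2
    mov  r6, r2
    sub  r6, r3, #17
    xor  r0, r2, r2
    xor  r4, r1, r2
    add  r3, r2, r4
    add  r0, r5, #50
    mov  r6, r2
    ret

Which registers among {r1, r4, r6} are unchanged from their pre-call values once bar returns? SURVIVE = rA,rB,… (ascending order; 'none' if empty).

SURVIVE = r1,r4

prologue: push r0 → mem[0x8c]=0x5c, sp=0x8c
prologue: push r4 → mem[0x8b]=0xb4, sp=0x8b
body[0] add  r0, r3, r2 → r0=0xfe
body[1] mov  r6, r2 → r6=0x04
body[2] sub  r6, r3, #17 → r6=0xe9
body[3] xor  r0, r2, r2 → r0=0x00
body[4] xor  r4, r1, r2 → r4=0x43
body[5] add  r3, r2, r4 → r3=0x47
body[6] add  r0, r5, #50 → r0=0xca
body[7] mov  r6, r2 → r6=0x04
epilogue: pop r4=0xb4, sp=0x8c
epilogue: pop r0=0x5c, sp=0x8d
r1: caller-saved, written=False
r4: callee-saved, written=True
r6: caller-saved, written=True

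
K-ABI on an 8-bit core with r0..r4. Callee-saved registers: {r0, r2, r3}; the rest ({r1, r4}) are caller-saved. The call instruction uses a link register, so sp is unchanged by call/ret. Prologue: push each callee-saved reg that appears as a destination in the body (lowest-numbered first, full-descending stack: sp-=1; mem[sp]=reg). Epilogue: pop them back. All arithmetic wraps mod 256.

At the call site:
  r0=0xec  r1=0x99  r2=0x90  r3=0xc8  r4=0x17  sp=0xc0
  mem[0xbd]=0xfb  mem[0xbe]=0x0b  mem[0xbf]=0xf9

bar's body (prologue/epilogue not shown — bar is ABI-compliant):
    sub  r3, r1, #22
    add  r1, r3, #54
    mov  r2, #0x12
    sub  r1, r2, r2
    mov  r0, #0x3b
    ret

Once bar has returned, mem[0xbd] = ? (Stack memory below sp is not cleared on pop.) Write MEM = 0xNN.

MEM = 0xc8

prologue: push r0 -> mem[0xbf]=0xec, sp=0xbf
prologue: push r2 -> mem[0xbe]=0x90, sp=0xbe
prologue: push r3 -> mem[0xbd]=0xc8, sp=0xbd
body[0] sub  r3, r1, #22 -> r3=0x83
body[1] add  r1, r3, #54 -> r1=0xb9
body[2] mov  r2, #0x12 -> r2=0x12
body[3] sub  r1, r2, r2 -> r1=0x00
body[4] mov  r0, #0x3b -> r0=0x3b
epilogue: pop r3=0xc8, sp=0xbe
epilogue: pop r2=0x90, sp=0xbf
epilogue: pop r0=0xec, sp=0xc0
prologue pushed ['r0', 'r2', 'r3'] at ['0xbf', '0xbe', '0xbd']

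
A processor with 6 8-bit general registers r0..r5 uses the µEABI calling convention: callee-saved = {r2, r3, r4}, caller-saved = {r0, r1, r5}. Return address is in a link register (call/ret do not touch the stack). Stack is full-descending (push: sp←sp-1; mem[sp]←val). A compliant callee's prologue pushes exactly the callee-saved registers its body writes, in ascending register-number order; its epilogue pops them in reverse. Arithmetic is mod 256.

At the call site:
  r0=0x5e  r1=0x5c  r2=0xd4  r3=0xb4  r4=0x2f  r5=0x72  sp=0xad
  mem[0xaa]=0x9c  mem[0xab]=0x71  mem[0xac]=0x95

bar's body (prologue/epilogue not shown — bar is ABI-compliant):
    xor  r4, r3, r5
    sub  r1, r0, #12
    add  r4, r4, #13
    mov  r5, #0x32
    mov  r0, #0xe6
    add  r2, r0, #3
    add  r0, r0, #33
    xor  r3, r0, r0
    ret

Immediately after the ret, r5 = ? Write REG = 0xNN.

prologue: push r2 -> mem[0xac]=0xd4, sp=0xac
prologue: push r3 -> mem[0xab]=0xb4, sp=0xab
prologue: push r4 -> mem[0xaa]=0x2f, sp=0xaa
body[0] xor  r4, r3, r5 -> r4=0xc6
body[1] sub  r1, r0, #12 -> r1=0x52
body[2] add  r4, r4, #13 -> r4=0xd3
body[3] mov  r5, #0x32 -> r5=0x32
body[4] mov  r0, #0xe6 -> r0=0xe6
body[5] add  r2, r0, #3 -> r2=0xe9
body[6] add  r0, r0, #33 -> r0=0x07
body[7] xor  r3, r0, r0 -> r3=0x00
epilogue: pop r4=0x2f, sp=0xab
epilogue: pop r3=0xb4, sp=0xac
epilogue: pop r2=0xd4, sp=0xad
r5 is caller-saved -> body value

REG = 0x32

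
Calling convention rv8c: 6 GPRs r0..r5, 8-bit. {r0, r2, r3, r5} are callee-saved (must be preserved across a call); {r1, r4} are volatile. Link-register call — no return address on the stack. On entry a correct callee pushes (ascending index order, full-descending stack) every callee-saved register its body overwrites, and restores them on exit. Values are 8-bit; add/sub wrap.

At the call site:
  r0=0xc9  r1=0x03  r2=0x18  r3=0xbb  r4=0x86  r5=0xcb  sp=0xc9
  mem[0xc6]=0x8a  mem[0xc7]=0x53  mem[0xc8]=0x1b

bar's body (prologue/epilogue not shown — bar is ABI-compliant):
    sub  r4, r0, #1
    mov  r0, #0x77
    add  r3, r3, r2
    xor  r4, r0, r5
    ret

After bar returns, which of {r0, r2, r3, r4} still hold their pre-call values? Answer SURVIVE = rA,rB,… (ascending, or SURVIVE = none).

prologue: push r0 -> mem[0xc8]=0xc9, sp=0xc8
prologue: push r3 -> mem[0xc7]=0xbb, sp=0xc7
body[0] sub  r4, r0, #1 -> r4=0xc8
body[1] mov  r0, #0x77 -> r0=0x77
body[2] add  r3, r3, r2 -> r3=0xd3
body[3] xor  r4, r0, r5 -> r4=0xbc
epilogue: pop r3=0xbb, sp=0xc8
epilogue: pop r0=0xc9, sp=0xc9
r0: callee-saved, written=True
r2: callee-saved, written=False
r3: callee-saved, written=True
r4: caller-saved, written=True

SURVIVE = r0,r2,r3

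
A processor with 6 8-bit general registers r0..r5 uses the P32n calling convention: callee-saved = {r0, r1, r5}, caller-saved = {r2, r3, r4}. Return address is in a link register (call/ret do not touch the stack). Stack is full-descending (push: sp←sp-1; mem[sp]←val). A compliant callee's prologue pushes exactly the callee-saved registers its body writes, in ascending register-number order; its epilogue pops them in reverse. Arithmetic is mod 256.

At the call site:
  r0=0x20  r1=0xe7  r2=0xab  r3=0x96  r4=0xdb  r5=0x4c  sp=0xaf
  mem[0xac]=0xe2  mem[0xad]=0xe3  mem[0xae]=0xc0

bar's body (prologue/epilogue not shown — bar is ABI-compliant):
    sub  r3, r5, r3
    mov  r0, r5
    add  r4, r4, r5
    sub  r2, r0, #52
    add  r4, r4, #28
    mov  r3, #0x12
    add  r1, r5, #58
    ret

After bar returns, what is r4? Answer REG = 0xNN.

REG = 0x43

prologue: push r0 -> mem[0xae]=0x20, sp=0xae
prologue: push r1 -> mem[0xad]=0xe7, sp=0xad
body[0] sub  r3, r5, r3 -> r3=0xb6
body[1] mov  r0, r5 -> r0=0x4c
body[2] add  r4, r4, r5 -> r4=0x27
body[3] sub  r2, r0, #52 -> r2=0x18
body[4] add  r4, r4, #28 -> r4=0x43
body[5] mov  r3, #0x12 -> r3=0x12
body[6] add  r1, r5, #58 -> r1=0x86
epilogue: pop r1=0xe7, sp=0xae
epilogue: pop r0=0x20, sp=0xaf
r4 is caller-saved -> body value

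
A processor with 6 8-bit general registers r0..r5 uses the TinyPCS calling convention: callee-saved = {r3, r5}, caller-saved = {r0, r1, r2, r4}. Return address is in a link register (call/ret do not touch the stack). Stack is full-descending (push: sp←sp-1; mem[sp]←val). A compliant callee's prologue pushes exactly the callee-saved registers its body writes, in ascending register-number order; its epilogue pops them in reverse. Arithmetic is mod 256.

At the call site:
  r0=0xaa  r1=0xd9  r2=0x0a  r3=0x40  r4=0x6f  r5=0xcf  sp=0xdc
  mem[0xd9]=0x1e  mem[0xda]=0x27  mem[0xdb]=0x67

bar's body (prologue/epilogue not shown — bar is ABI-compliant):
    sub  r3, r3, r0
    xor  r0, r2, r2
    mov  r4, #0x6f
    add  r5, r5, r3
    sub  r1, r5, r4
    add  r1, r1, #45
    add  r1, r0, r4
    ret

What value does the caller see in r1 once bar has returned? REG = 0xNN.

prologue: push r3 -> mem[0xdb]=0x40, sp=0xdb
prologue: push r5 -> mem[0xda]=0xcf, sp=0xda
body[0] sub  r3, r3, r0 -> r3=0x96
body[1] xor  r0, r2, r2 -> r0=0x00
body[2] mov  r4, #0x6f -> r4=0x6f
body[3] add  r5, r5, r3 -> r5=0x65
body[4] sub  r1, r5, r4 -> r1=0xf6
body[5] add  r1, r1, #45 -> r1=0x23
body[6] add  r1, r0, r4 -> r1=0x6f
epilogue: pop r5=0xcf, sp=0xdb
epilogue: pop r3=0x40, sp=0xdc
r1 is caller-saved -> body value

REG = 0x6f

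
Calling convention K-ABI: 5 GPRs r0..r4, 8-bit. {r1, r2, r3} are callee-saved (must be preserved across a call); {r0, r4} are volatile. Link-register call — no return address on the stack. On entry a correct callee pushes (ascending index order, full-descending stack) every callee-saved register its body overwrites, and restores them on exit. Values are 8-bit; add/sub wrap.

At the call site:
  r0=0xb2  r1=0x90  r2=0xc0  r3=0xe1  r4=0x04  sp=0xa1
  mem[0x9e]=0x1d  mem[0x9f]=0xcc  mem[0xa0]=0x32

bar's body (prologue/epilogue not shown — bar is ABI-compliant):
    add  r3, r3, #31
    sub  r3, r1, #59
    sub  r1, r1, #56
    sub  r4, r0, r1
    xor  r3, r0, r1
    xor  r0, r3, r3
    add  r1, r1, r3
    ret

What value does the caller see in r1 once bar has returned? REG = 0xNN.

prologue: push r1 -> mem[0xa0]=0x90, sp=0xa0
prologue: push r3 -> mem[0x9f]=0xe1, sp=0x9f
body[0] add  r3, r3, #31 -> r3=0x00
body[1] sub  r3, r1, #59 -> r3=0x55
body[2] sub  r1, r1, #56 -> r1=0x58
body[3] sub  r4, r0, r1 -> r4=0x5a
body[4] xor  r3, r0, r1 -> r3=0xea
body[5] xor  r0, r3, r3 -> r0=0x00
body[6] add  r1, r1, r3 -> r1=0x42
epilogue: pop r3=0xe1, sp=0xa0
epilogue: pop r1=0x90, sp=0xa1
r1 is callee-saved -> restored

REG = 0x90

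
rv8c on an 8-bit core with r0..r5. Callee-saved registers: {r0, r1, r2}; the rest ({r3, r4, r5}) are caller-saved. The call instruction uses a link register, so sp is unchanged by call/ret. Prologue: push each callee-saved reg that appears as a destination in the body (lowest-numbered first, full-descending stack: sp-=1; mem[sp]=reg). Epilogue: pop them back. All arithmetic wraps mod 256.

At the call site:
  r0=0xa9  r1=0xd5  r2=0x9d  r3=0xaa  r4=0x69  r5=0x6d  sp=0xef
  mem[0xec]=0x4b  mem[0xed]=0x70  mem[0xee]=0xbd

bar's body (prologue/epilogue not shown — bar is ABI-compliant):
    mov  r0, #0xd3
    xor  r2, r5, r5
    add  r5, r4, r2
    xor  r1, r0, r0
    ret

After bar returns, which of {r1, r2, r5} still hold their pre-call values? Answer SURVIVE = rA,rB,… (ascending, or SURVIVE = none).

prologue: push r0 -> mem[0xee]=0xa9, sp=0xee
prologue: push r1 -> mem[0xed]=0xd5, sp=0xed
prologue: push r2 -> mem[0xec]=0x9d, sp=0xec
body[0] mov  r0, #0xd3 -> r0=0xd3
body[1] xor  r2, r5, r5 -> r2=0x00
body[2] add  r5, r4, r2 -> r5=0x69
body[3] xor  r1, r0, r0 -> r1=0x00
epilogue: pop r2=0x9d, sp=0xed
epilogue: pop r1=0xd5, sp=0xee
epilogue: pop r0=0xa9, sp=0xef
r1: callee-saved, written=True
r2: callee-saved, written=True
r5: caller-saved, written=True

SURVIVE = r1,r2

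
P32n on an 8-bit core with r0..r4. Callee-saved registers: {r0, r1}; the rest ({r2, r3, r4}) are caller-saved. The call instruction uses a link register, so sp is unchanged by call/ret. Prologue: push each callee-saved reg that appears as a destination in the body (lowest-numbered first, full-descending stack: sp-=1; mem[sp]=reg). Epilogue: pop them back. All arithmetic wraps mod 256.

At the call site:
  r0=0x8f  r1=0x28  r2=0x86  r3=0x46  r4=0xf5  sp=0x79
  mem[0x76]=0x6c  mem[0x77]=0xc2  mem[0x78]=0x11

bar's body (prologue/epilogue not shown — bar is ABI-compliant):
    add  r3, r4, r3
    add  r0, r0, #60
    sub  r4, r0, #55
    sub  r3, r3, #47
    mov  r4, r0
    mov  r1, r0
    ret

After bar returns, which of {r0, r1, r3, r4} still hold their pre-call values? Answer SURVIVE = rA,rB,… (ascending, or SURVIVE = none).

SURVIVE = r0,r1

prologue: push r0 → mem[0x78]=0x8f, sp=0x78
prologue: push r1 → mem[0x77]=0x28, sp=0x77
body[0] add  r3, r4, r3 → r3=0x3b
body[1] add  r0, r0, #60 → r0=0xcb
body[2] sub  r4, r0, #55 → r4=0x94
body[3] sub  r3, r3, #47 → r3=0x0c
body[4] mov  r4, r0 → r4=0xcb
body[5] mov  r1, r0 → r1=0xcb
epilogue: pop r1=0x28, sp=0x78
epilogue: pop r0=0x8f, sp=0x79
r0: callee-saved, written=True
r1: callee-saved, written=True
r3: caller-saved, written=True
r4: caller-saved, written=True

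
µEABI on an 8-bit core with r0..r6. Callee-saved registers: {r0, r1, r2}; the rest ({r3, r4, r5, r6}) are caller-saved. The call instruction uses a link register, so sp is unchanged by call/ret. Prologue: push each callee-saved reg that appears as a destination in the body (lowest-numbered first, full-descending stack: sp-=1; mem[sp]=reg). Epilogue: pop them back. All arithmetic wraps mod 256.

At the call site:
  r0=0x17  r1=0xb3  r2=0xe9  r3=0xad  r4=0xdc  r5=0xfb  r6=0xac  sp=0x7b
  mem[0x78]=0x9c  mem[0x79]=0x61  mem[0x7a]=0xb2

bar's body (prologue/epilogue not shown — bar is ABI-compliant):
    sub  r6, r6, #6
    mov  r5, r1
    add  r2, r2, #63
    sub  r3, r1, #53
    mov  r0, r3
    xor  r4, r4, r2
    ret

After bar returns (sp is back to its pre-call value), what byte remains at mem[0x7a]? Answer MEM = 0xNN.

MEM = 0x17

prologue: push r0 → mem[0x7a]=0x17, sp=0x7a
prologue: push r2 → mem[0x79]=0xe9, sp=0x79
body[0] sub  r6, r6, #6 → r6=0xa6
body[1] mov  r5, r1 → r5=0xb3
body[2] add  r2, r2, #63 → r2=0x28
body[3] sub  r3, r1, #53 → r3=0x7e
body[4] mov  r0, r3 → r0=0x7e
body[5] xor  r4, r4, r2 → r4=0xf4
epilogue: pop r2=0xe9, sp=0x7a
epilogue: pop r0=0x17, sp=0x7b
prologue pushed ['r0', 'r2'] at ['0x7a', '0x79']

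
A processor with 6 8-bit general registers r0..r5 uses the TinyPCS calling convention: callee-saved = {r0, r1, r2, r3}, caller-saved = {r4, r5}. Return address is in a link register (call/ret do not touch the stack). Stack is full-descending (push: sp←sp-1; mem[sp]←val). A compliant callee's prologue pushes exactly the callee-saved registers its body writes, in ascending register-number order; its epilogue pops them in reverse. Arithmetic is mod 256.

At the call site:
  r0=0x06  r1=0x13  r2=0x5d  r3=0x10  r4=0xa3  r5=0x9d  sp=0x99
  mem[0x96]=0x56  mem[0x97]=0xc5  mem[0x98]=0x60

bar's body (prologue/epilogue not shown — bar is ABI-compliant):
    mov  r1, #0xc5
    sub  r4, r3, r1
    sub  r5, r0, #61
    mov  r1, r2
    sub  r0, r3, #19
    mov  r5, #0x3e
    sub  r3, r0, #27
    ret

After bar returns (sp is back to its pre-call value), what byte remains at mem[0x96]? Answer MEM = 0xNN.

prologue: push r0 -> mem[0x98]=0x06, sp=0x98
prologue: push r1 -> mem[0x97]=0x13, sp=0x97
prologue: push r3 -> mem[0x96]=0x10, sp=0x96
body[0] mov  r1, #0xc5 -> r1=0xc5
body[1] sub  r4, r3, r1 -> r4=0x4b
body[2] sub  r5, r0, #61 -> r5=0xc9
body[3] mov  r1, r2 -> r1=0x5d
body[4] sub  r0, r3, #19 -> r0=0xfd
body[5] mov  r5, #0x3e -> r5=0x3e
body[6] sub  r3, r0, #27 -> r3=0xe2
epilogue: pop r3=0x10, sp=0x97
epilogue: pop r1=0x13, sp=0x98
epilogue: pop r0=0x06, sp=0x99
prologue pushed ['r0', 'r1', 'r3'] at ['0x98', '0x97', '0x96']

MEM = 0x10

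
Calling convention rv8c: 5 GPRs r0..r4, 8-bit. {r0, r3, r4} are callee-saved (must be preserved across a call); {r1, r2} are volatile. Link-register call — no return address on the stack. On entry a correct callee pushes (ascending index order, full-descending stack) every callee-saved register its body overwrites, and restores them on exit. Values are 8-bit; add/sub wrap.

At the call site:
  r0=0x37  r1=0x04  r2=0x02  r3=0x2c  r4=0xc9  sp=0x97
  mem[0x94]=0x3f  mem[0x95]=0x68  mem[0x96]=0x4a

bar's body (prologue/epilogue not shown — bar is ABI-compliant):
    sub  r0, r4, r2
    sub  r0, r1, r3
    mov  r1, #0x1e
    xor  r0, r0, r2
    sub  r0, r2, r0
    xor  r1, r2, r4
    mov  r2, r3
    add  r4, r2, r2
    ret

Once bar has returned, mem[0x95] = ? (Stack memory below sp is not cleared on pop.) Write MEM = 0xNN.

prologue: push r0 -> mem[0x96]=0x37, sp=0x96
prologue: push r4 -> mem[0x95]=0xc9, sp=0x95
body[0] sub  r0, r4, r2 -> r0=0xc7
body[1] sub  r0, r1, r3 -> r0=0xd8
body[2] mov  r1, #0x1e -> r1=0x1e
body[3] xor  r0, r0, r2 -> r0=0xda
body[4] sub  r0, r2, r0 -> r0=0x28
body[5] xor  r1, r2, r4 -> r1=0xcb
body[6] mov  r2, r3 -> r2=0x2c
body[7] add  r4, r2, r2 -> r4=0x58
epilogue: pop r4=0xc9, sp=0x96
epilogue: pop r0=0x37, sp=0x97
prologue pushed ['r0', 'r4'] at ['0x96', '0x95']

MEM = 0xc9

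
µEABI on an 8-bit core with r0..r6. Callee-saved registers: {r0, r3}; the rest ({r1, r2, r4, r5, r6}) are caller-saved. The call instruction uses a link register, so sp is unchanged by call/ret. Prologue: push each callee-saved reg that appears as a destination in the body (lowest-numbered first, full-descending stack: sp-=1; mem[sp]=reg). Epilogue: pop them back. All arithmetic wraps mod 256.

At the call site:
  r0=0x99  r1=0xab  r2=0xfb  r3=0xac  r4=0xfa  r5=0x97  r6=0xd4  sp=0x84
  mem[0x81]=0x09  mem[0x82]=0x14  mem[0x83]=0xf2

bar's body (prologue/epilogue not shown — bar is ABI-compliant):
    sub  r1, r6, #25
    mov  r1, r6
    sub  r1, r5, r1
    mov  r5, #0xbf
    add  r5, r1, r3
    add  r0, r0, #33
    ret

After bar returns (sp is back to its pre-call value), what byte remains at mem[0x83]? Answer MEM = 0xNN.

MEM = 0x99

prologue: push r0 -> mem[0x83]=0x99, sp=0x83
body[0] sub  r1, r6, #25 -> r1=0xbb
body[1] mov  r1, r6 -> r1=0xd4
body[2] sub  r1, r5, r1 -> r1=0xc3
body[3] mov  r5, #0xbf -> r5=0xbf
body[4] add  r5, r1, r3 -> r5=0x6f
body[5] add  r0, r0, #33 -> r0=0xba
epilogue: pop r0=0x99, sp=0x84
prologue pushed ['r0'] at ['0x83']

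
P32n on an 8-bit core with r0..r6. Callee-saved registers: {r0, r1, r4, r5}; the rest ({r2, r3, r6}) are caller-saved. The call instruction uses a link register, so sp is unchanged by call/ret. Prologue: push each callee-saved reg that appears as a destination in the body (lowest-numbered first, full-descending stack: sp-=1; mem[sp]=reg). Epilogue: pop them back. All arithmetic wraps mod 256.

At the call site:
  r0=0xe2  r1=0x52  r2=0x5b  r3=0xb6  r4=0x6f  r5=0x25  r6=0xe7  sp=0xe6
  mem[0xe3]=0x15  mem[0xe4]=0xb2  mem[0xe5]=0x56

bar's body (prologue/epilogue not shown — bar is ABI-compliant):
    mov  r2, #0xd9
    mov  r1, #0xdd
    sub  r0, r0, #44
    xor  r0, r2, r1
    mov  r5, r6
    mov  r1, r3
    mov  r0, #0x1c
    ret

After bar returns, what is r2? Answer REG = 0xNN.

prologue: push r0 → mem[0xe5]=0xe2, sp=0xe5
prologue: push r1 → mem[0xe4]=0x52, sp=0xe4
prologue: push r5 → mem[0xe3]=0x25, sp=0xe3
body[0] mov  r2, #0xd9 → r2=0xd9
body[1] mov  r1, #0xdd → r1=0xdd
body[2] sub  r0, r0, #44 → r0=0xb6
body[3] xor  r0, r2, r1 → r0=0x04
body[4] mov  r5, r6 → r5=0xe7
body[5] mov  r1, r3 → r1=0xb6
body[6] mov  r0, #0x1c → r0=0x1c
epilogue: pop r5=0x25, sp=0xe4
epilogue: pop r1=0x52, sp=0xe5
epilogue: pop r0=0xe2, sp=0xe6
r2 is caller-saved → body value

REG = 0xd9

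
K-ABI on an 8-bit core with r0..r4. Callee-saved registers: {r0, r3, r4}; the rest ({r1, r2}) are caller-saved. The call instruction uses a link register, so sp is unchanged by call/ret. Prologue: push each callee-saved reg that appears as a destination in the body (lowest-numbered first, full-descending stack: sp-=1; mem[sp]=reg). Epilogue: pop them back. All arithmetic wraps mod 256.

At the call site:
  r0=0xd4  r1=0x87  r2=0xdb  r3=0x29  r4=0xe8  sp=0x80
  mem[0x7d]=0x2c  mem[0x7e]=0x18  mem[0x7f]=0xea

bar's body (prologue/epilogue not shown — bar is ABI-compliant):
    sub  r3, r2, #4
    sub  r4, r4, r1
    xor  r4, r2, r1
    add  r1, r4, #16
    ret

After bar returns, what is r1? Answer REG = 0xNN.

prologue: push r3 → mem[0x7f]=0x29, sp=0x7f
prologue: push r4 → mem[0x7e]=0xe8, sp=0x7e
body[0] sub  r3, r2, #4 → r3=0xd7
body[1] sub  r4, r4, r1 → r4=0x61
body[2] xor  r4, r2, r1 → r4=0x5c
body[3] add  r1, r4, #16 → r1=0x6c
epilogue: pop r4=0xe8, sp=0x7f
epilogue: pop r3=0x29, sp=0x80
r1 is caller-saved → body value

REG = 0x6c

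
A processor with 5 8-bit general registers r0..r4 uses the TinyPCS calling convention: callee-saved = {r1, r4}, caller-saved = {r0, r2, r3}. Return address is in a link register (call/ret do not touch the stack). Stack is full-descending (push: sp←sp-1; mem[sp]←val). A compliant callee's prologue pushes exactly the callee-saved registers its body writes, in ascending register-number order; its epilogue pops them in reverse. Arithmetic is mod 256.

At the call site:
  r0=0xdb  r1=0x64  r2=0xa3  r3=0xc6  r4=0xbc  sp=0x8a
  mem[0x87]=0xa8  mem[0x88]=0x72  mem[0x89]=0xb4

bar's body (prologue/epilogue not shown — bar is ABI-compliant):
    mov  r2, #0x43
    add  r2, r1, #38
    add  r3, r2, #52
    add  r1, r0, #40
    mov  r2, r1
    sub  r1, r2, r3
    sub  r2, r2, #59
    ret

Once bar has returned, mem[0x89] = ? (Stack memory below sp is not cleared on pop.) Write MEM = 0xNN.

MEM = 0x64

prologue: push r1 -> mem[0x89]=0x64, sp=0x89
body[0] mov  r2, #0x43 -> r2=0x43
body[1] add  r2, r1, #38 -> r2=0x8a
body[2] add  r3, r2, #52 -> r3=0xbe
body[3] add  r1, r0, #40 -> r1=0x03
body[4] mov  r2, r1 -> r2=0x03
body[5] sub  r1, r2, r3 -> r1=0x45
body[6] sub  r2, r2, #59 -> r2=0xc8
epilogue: pop r1=0x64, sp=0x8a
prologue pushed ['r1'] at ['0x89']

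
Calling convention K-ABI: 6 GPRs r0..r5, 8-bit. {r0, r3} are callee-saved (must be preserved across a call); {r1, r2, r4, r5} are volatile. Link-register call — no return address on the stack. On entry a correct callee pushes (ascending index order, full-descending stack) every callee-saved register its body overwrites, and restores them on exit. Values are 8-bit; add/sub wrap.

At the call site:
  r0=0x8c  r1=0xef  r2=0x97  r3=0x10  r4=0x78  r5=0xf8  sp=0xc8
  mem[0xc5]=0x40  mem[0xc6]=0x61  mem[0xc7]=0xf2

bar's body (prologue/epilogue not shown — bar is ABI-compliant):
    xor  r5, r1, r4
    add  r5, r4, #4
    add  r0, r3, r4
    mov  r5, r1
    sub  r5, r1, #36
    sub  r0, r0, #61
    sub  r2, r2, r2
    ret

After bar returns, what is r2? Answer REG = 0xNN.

prologue: push r0 -> mem[0xc7]=0x8c, sp=0xc7
body[0] xor  r5, r1, r4 -> r5=0x97
body[1] add  r5, r4, #4 -> r5=0x7c
body[2] add  r0, r3, r4 -> r0=0x88
body[3] mov  r5, r1 -> r5=0xef
body[4] sub  r5, r1, #36 -> r5=0xcb
body[5] sub  r0, r0, #61 -> r0=0x4b
body[6] sub  r2, r2, r2 -> r2=0x00
epilogue: pop r0=0x8c, sp=0xc8
r2 is caller-saved -> body value

REG = 0x00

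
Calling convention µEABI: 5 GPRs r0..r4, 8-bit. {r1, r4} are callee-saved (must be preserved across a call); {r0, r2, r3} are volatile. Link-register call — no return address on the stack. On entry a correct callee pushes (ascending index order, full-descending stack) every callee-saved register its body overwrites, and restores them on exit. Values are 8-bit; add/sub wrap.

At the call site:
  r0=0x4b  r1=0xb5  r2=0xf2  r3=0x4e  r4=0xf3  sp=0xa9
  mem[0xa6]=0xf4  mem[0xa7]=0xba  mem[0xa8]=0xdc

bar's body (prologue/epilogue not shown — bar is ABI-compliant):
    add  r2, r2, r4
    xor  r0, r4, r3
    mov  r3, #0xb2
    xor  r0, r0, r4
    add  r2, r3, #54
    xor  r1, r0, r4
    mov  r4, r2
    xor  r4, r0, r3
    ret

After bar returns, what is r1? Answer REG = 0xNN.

prologue: push r1 → mem[0xa8]=0xb5, sp=0xa8
prologue: push r4 → mem[0xa7]=0xf3, sp=0xa7
body[0] add  r2, r2, r4 → r2=0xe5
body[1] xor  r0, r4, r3 → r0=0xbd
body[2] mov  r3, #0xb2 → r3=0xb2
body[3] xor  r0, r0, r4 → r0=0x4e
body[4] add  r2, r3, #54 → r2=0xe8
body[5] xor  r1, r0, r4 → r1=0xbd
body[6] mov  r4, r2 → r4=0xe8
body[7] xor  r4, r0, r3 → r4=0xfc
epilogue: pop r4=0xf3, sp=0xa8
epilogue: pop r1=0xb5, sp=0xa9
r1 is callee-saved → restored

REG = 0xb5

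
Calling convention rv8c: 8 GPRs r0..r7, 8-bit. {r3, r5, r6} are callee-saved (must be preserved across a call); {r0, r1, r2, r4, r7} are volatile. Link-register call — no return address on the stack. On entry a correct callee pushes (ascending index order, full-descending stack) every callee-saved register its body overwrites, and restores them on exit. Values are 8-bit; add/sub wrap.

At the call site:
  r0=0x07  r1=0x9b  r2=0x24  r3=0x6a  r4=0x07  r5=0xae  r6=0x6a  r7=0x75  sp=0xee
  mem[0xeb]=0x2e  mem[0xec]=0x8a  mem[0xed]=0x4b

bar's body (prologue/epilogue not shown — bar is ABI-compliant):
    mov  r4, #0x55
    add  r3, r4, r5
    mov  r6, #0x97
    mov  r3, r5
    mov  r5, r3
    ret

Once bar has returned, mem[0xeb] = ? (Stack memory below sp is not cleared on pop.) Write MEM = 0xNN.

MEM = 0x6a

prologue: push r3 → mem[0xed]=0x6a, sp=0xed
prologue: push r5 → mem[0xec]=0xae, sp=0xec
prologue: push r6 → mem[0xeb]=0x6a, sp=0xeb
body[0] mov  r4, #0x55 → r4=0x55
body[1] add  r3, r4, r5 → r3=0x03
body[2] mov  r6, #0x97 → r6=0x97
body[3] mov  r3, r5 → r3=0xae
body[4] mov  r5, r3 → r5=0xae
epilogue: pop r6=0x6a, sp=0xec
epilogue: pop r5=0xae, sp=0xed
epilogue: pop r3=0x6a, sp=0xee
prologue pushed ['r3', 'r5', 'r6'] at ['0xed', '0xec', '0xeb']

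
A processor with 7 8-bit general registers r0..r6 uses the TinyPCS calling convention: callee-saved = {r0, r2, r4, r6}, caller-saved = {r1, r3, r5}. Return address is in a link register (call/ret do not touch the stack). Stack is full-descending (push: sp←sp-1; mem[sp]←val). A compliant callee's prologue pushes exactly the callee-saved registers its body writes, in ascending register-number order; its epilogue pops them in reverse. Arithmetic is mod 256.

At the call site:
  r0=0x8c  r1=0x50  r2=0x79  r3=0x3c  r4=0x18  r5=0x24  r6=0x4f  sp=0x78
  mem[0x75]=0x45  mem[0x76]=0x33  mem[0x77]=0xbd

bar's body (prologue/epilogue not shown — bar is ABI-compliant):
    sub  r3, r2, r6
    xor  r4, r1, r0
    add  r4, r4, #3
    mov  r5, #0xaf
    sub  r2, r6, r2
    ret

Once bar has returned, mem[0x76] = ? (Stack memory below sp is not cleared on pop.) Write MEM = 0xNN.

MEM = 0x18

prologue: push r2 -> mem[0x77]=0x79, sp=0x77
prologue: push r4 -> mem[0x76]=0x18, sp=0x76
body[0] sub  r3, r2, r6 -> r3=0x2a
body[1] xor  r4, r1, r0 -> r4=0xdc
body[2] add  r4, r4, #3 -> r4=0xdf
body[3] mov  r5, #0xaf -> r5=0xaf
body[4] sub  r2, r6, r2 -> r2=0xd6
epilogue: pop r4=0x18, sp=0x77
epilogue: pop r2=0x79, sp=0x78
prologue pushed ['r2', 'r4'] at ['0x77', '0x76']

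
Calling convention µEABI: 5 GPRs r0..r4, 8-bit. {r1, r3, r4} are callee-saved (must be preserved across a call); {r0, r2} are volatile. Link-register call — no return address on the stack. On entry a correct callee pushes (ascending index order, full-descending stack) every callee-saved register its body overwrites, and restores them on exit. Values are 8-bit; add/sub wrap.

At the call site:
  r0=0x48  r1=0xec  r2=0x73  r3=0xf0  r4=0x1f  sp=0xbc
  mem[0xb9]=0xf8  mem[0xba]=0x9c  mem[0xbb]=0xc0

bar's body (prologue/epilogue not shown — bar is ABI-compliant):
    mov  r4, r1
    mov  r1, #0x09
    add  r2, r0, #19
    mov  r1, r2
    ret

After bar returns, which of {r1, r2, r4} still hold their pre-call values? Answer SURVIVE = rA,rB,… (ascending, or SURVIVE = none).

SURVIVE = r1,r4

prologue: push r1 → mem[0xbb]=0xec, sp=0xbb
prologue: push r4 → mem[0xba]=0x1f, sp=0xba
body[0] mov  r4, r1 → r4=0xec
body[1] mov  r1, #0x09 → r1=0x09
body[2] add  r2, r0, #19 → r2=0x5b
body[3] mov  r1, r2 → r1=0x5b
epilogue: pop r4=0x1f, sp=0xbb
epilogue: pop r1=0xec, sp=0xbc
r1: callee-saved, written=True
r2: caller-saved, written=True
r4: callee-saved, written=True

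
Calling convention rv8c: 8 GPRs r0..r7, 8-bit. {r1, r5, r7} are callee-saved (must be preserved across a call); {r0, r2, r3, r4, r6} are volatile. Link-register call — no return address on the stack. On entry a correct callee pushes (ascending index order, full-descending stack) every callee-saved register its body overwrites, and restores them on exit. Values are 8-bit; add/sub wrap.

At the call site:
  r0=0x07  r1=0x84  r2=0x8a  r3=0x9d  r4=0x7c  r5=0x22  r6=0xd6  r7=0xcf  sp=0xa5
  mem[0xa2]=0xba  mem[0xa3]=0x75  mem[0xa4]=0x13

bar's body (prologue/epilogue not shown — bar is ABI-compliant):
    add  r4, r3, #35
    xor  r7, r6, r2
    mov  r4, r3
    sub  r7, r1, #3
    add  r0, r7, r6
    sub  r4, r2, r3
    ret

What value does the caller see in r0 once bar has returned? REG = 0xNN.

REG = 0x57

prologue: push r7 → mem[0xa4]=0xcf, sp=0xa4
body[0] add  r4, r3, #35 → r4=0xc0
body[1] xor  r7, r6, r2 → r7=0x5c
body[2] mov  r4, r3 → r4=0x9d
body[3] sub  r7, r1, #3 → r7=0x81
body[4] add  r0, r7, r6 → r0=0x57
body[5] sub  r4, r2, r3 → r4=0xed
epilogue: pop r7=0xcf, sp=0xa5
r0 is caller-saved → body value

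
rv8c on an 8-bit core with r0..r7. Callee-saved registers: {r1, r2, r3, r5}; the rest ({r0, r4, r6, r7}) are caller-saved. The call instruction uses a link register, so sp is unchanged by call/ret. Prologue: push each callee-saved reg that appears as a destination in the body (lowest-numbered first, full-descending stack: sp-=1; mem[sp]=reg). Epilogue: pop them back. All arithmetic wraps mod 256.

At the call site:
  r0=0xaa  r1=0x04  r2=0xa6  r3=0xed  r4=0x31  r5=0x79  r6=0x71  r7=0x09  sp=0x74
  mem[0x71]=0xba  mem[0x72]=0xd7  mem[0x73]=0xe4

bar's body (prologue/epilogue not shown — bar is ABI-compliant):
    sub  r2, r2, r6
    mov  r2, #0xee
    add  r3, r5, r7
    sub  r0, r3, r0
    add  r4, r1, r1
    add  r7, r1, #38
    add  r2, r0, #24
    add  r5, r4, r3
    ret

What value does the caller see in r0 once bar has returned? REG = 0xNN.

prologue: push r2 -> mem[0x73]=0xa6, sp=0x73
prologue: push r3 -> mem[0x72]=0xed, sp=0x72
prologue: push r5 -> mem[0x71]=0x79, sp=0x71
body[0] sub  r2, r2, r6 -> r2=0x35
body[1] mov  r2, #0xee -> r2=0xee
body[2] add  r3, r5, r7 -> r3=0x82
body[3] sub  r0, r3, r0 -> r0=0xd8
body[4] add  r4, r1, r1 -> r4=0x08
body[5] add  r7, r1, #38 -> r7=0x2a
body[6] add  r2, r0, #24 -> r2=0xf0
body[7] add  r5, r4, r3 -> r5=0x8a
epilogue: pop r5=0x79, sp=0x72
epilogue: pop r3=0xed, sp=0x73
epilogue: pop r2=0xa6, sp=0x74
r0 is caller-saved -> body value

REG = 0xd8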